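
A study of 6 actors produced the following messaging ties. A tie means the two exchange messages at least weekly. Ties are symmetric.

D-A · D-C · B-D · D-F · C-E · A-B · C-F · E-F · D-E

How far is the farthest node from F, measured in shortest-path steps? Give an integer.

2

Distances from F: A:2, B:2, C:1, D:1, E:1.
The largest is 2 (to B and A), so the eccentricity of F is 2.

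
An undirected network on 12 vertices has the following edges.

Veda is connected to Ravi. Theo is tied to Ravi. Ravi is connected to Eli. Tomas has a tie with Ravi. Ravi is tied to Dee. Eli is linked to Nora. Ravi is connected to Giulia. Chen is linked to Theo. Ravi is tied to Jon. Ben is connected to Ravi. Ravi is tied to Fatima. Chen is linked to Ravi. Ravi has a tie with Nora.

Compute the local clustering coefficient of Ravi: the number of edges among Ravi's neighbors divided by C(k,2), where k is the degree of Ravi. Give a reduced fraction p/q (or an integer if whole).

Ravi's neighbors: Ben, Chen, Dee, Eli, Fatima, Giulia, Jon, Nora, Theo, Tomas, and Veda (k = 11).
Possible neighbor pairs: C(11,2) = 55. Edges among them: Chen–Theo, Eli–Nora → e = 2.
Clustering(Ravi) = 2/55.

2/55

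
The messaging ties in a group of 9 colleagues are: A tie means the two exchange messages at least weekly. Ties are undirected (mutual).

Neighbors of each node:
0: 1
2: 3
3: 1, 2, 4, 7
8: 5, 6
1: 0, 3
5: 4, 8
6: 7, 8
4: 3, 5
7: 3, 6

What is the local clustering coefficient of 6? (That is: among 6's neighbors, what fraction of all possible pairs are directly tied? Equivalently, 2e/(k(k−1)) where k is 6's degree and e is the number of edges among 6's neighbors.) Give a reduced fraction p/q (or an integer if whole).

6's neighbors: 7 and 8 (k = 2).
Possible neighbor pairs: C(2,2) = 1. Edges among them: none → e = 0.
Clustering(6) = 0/1.

0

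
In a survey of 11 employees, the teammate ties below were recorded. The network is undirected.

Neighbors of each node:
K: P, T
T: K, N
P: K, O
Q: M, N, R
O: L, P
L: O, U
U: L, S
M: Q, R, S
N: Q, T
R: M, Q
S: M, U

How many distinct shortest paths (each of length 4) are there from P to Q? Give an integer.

The shortest distance is 4, and the only length-4 path is P–K–T–N–Q. So there is exactly 1 shortest path.

1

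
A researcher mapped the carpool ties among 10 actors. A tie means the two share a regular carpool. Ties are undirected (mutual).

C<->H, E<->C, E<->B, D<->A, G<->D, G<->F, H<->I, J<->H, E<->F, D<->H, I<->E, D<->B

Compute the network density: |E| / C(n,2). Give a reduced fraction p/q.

4/15

There are 12 edges and 10 nodes, so the maximum possible is C(10,2) = 45.
Density = 12/45 = 4/15.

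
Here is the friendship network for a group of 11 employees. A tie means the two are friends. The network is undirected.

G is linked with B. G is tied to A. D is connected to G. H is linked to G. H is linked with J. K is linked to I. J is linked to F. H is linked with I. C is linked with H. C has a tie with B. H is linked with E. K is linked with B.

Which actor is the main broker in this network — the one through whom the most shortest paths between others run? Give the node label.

H

Unnormalized betweenness of each node: A:0, B:11/2, C:2, D:0, E:0, F:0, G:19, H:57/2, I:4, J:9, K:1.
H has the largest value, 57/2, making it the main broker — the node through which the most shortest paths run.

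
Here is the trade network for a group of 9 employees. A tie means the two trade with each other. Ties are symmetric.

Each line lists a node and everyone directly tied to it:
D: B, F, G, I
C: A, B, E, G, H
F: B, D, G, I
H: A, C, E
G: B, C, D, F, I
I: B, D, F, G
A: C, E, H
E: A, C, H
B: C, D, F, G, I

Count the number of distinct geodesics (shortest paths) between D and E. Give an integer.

The shortest distance is 3. The length-3 paths are: D–G–C–E; D–B–C–E.
That gives 2 distinct shortest paths.

2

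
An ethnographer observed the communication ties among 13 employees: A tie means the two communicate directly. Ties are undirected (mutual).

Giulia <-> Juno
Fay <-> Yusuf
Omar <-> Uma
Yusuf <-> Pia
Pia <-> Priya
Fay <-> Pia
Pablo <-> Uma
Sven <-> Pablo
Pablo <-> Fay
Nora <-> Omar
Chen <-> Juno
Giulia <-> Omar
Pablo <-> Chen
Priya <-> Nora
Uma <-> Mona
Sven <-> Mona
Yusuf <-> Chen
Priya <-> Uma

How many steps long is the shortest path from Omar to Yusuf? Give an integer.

One shortest route is Omar – Uma – Pablo – Fay – Yusuf, which uses 4 edges, and at distance 3 from Omar we only reach {Chen, Fay, Pia, Sven}, which does not include Yusuf. So d(Omar,Yusuf) = 4.

4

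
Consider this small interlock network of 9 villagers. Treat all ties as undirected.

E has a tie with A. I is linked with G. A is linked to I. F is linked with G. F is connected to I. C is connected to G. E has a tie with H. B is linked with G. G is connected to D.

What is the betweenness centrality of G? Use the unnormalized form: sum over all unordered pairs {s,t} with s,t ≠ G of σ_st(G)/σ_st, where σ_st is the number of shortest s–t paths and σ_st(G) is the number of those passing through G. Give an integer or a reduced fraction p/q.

Pairs whose geodesics pass through G — B–F: 1; B–A: 1; B–H: 1; B–D: 1; B–I: 1; B–E: 1; B–C: 1; F–D: 1; F–C: 1; A–D: 1; A–C: 1; H–D: 1; H–C: 1; D–I: 1 … (+4 more pairs).
All other pairs contribute 0.
Summing the contributions gives betweenness(G) = 18.

18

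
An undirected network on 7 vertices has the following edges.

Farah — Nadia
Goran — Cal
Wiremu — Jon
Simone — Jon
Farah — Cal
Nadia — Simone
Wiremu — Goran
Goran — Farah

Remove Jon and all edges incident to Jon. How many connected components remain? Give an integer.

Jon's neighbors (Simone and Wiremu) remain reachable from one another through other ties, so the rest of the network stays in one piece.

1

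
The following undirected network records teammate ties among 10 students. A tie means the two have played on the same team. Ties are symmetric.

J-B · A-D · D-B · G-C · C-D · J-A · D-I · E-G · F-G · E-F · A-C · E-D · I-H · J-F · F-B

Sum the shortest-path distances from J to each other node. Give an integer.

18

Distances from J: A:1, B:1, C:2, D:2, E:2, F:1, G:2, H:4, I:3.
Sum = 1 + 1 + 2 + 2 + 2 + 1 + 2 + 4 + 3 = 18.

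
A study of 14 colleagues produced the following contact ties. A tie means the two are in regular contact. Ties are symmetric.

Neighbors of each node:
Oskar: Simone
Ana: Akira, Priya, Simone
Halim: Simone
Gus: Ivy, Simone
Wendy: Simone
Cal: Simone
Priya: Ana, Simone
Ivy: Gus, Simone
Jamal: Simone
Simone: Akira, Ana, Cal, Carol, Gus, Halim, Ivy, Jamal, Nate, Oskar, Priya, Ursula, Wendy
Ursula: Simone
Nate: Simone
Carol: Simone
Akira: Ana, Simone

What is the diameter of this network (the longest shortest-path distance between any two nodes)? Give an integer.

Eccentricity of each node (its greatest distance to any other): Akira:2, Ana:2, Cal:2, Carol:2, Gus:2, Halim:2, Ivy:2, Jamal:2, Nate:2, Oskar:2, Priya:2, Simone:1, Ursula:2, Wendy:2.
The maximum eccentricity is 2, realized for instance by the pair Halim–Ana via Halim – Simone – Ana. So the diameter is 2.

2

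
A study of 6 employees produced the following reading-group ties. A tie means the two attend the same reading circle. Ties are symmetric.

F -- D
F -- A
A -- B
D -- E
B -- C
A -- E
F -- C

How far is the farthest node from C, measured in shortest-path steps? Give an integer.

3

Distances from C: A:2, B:1, D:2, E:3, F:1.
The largest is 3 (to E), so the eccentricity of C is 3.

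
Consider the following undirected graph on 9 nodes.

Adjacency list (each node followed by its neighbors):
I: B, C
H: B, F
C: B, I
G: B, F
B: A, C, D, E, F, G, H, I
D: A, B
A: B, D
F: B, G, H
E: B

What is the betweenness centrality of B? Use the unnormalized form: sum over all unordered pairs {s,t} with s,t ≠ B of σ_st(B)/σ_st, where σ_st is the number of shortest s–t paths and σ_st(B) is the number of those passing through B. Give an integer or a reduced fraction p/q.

Pairs whose geodesics pass through B — A–G: 1; A–E: 1; A–C: 1; A–F: 1; A–H: 1; A–I: 1; G–D: 1; G–E: 1; G–C: 1; G–H: 1/2; G–I: 1; D–E: 1; D–C: 1; D–F: 1 … (+10 more pairs).
All other pairs contribute 0.
Summing the contributions gives betweenness(B) = 47/2.

47/2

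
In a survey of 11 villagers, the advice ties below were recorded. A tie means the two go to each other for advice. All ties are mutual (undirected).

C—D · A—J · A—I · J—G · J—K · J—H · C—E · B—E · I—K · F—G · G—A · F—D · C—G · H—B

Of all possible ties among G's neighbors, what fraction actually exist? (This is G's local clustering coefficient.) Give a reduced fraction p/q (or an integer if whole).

1/6

G's neighbors: A, C, F, and J (k = 4).
Possible neighbor pairs: C(4,2) = 6. Edges among them: A–J → e = 1.
Clustering(G) = 1/6.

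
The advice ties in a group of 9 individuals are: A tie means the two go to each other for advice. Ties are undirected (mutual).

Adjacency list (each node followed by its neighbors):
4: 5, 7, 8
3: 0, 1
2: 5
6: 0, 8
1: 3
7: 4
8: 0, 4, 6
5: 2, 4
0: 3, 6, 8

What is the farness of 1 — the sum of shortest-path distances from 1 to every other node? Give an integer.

29

Distances from 1: 0:2, 2:6, 3:1, 4:4, 5:5, 6:3, 7:5, 8:3.
Sum = 2 + 6 + 1 + 4 + 5 + 3 + 5 + 3 = 29.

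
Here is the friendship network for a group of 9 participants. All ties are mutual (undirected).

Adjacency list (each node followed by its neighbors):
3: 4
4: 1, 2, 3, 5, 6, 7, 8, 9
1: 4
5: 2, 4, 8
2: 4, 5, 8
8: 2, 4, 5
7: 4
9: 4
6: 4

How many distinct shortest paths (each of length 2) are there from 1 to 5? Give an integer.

1

The shortest distance is 2, and the only length-2 path is 1–4–5. So there is exactly 1 shortest path.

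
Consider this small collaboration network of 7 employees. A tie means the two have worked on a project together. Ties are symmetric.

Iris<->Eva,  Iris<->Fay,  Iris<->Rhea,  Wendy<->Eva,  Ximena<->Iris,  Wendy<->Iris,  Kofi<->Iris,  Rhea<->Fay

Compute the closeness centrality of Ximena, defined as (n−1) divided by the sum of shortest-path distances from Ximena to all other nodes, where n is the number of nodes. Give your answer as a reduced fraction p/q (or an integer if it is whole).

6/11

Distances from Ximena: Eva:2, Fay:2, Iris:1, Kofi:2, Rhea:2, Wendy:2. Sum = 11.
n = 7, so closeness = 6/11.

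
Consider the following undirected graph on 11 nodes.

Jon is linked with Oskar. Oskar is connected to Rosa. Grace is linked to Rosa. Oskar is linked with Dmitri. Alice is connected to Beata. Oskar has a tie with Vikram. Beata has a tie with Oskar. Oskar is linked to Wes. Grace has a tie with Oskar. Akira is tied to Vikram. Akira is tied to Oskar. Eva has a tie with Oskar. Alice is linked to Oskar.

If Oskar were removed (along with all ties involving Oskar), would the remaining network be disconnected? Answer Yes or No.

Removing Oskar leaves {Grace and Rosa} with no path to {Dmitri}, so the network splits into 7 components. Oskar is a cut vertex.

Yes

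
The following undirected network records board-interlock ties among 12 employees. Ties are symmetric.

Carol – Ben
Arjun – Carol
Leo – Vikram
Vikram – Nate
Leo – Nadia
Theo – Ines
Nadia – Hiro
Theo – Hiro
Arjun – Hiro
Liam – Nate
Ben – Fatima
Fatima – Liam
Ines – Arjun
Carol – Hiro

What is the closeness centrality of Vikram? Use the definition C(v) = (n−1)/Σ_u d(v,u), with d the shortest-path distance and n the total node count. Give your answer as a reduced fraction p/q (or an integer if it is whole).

Distances from Vikram: Arjun:4, Ben:4, Carol:4, Fatima:3, Hiro:3, Ines:5, Leo:1, Liam:2, Nadia:2, Nate:1, Theo:4. Sum = 33.
n = 12, so closeness = 11/33 = 1/3.

1/3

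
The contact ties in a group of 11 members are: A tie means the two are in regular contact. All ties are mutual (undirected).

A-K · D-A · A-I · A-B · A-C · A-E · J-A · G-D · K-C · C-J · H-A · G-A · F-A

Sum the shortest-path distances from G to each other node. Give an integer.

Distances from G: A:1, B:2, C:2, D:1, E:2, F:2, H:2, I:2, J:2, K:2.
Sum = 1 + 2 + 2 + 1 + 2 + 2 + 2 + 2 + 2 + 2 = 18.

18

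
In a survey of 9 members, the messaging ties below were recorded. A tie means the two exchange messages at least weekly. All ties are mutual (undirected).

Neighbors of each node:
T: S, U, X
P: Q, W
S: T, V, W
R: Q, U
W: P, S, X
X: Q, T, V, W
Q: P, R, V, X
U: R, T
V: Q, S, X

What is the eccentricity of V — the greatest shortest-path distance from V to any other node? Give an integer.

3

Distances from V: P:2, Q:1, R:2, S:1, T:2, U:3, W:2, X:1.
The largest is 3 (to U), so the eccentricity of V is 3.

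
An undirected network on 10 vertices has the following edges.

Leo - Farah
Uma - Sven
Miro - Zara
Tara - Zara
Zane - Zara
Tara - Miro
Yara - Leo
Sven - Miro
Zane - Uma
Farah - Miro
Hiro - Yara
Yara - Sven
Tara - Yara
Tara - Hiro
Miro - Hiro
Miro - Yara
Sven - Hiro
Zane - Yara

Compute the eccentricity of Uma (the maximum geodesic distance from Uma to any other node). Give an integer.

Distances from Uma: Farah:3, Hiro:2, Leo:3, Miro:2, Sven:1, Tara:3, Yara:2, Zane:1, Zara:2.
The largest is 3 (to Leo, Tara, and Farah), so the eccentricity of Uma is 3.

3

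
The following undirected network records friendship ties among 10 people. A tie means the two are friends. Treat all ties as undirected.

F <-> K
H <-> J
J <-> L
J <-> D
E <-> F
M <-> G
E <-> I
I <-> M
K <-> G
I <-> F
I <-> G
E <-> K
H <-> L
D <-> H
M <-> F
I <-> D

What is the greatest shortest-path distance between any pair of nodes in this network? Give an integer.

5

Eccentricity of each node (its greatest distance to any other): D:3, E:4, F:4, G:4, H:4, I:3, J:4, K:5, L:5, M:4.
The maximum eccentricity is 5, realized for instance by the pair K–L via K – E – I – D – J – L. So the diameter is 5.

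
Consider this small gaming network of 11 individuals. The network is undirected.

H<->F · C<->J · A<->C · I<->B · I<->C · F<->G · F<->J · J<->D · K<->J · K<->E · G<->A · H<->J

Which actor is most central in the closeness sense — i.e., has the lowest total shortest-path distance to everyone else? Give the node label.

J

Farness (sum of distances to all others) for each node — A:24, B:34, C:18, D:25, E:32, F:21, G:25, H:23, I:25, J:16, K:23.
The smallest farness is 16, for J, so J has the highest closeness.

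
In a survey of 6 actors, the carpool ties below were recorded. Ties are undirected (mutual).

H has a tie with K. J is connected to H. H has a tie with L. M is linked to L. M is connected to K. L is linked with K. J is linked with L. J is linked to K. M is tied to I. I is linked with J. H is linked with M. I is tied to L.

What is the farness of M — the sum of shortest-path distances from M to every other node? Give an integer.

Distances from M: H:1, I:1, J:2, K:1, L:1.
Sum = 1 + 1 + 2 + 1 + 1 = 6.

6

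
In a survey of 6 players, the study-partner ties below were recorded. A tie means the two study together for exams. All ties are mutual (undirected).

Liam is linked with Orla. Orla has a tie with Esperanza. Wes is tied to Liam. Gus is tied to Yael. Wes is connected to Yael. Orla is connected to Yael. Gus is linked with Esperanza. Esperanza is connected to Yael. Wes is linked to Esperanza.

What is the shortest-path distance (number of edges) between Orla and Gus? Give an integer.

One shortest route is Orla – Esperanza – Gus, which uses 2 edges, and Orla and Gus are not directly tied, so nothing shorter exists. So d(Orla,Gus) = 2.

2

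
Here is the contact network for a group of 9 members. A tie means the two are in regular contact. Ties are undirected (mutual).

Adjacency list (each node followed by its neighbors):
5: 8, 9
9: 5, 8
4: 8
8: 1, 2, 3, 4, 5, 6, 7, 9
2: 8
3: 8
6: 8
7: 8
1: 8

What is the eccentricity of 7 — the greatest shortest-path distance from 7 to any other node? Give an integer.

2

Distances from 7: 1:2, 2:2, 3:2, 4:2, 5:2, 6:2, 8:1, 9:2.
The largest is 2 (to 6, 9, 1, 5, 3, 2, and 4), so the eccentricity of 7 is 2.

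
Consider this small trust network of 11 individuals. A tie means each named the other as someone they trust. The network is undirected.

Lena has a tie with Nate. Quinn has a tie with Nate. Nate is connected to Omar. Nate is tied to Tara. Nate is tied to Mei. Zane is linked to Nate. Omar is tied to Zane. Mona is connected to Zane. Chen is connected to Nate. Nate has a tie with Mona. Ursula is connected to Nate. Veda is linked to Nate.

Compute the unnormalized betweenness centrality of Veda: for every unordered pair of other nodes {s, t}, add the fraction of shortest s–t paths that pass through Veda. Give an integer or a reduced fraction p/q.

0

No shortest path between any pair of other nodes passes through Veda.
Summing the contributions gives betweenness(Veda) = 0.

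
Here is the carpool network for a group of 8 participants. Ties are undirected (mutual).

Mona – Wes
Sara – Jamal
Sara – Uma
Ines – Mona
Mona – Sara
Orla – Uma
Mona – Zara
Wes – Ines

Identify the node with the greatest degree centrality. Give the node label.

Mona

Degrees — Ines:2, Jamal:1, Mona:4, Orla:1, Sara:3, Uma:2, Wes:2, Zara:1.
The maximum is 4, attained only by Mona.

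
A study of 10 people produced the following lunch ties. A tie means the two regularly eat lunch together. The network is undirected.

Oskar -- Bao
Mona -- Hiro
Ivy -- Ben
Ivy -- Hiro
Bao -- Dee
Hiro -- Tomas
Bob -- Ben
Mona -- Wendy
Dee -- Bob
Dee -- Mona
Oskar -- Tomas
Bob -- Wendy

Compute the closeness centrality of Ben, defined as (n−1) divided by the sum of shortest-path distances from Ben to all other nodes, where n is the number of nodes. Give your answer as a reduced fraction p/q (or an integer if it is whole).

Distances from Ben: Bao:3, Bob:1, Dee:2, Hiro:2, Ivy:1, Mona:3, Oskar:4, Tomas:3, Wendy:2. Sum = 21.
n = 10, so closeness = 9/21 = 3/7.

3/7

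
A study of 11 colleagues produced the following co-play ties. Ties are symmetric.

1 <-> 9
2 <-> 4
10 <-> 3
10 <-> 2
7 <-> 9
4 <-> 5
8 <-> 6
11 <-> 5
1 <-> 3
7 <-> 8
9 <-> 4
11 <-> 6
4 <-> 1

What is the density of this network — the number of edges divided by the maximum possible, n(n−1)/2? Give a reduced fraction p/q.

13/55

There are 13 edges and 11 nodes, so the maximum possible is C(11,2) = 55.
Density = 13/55.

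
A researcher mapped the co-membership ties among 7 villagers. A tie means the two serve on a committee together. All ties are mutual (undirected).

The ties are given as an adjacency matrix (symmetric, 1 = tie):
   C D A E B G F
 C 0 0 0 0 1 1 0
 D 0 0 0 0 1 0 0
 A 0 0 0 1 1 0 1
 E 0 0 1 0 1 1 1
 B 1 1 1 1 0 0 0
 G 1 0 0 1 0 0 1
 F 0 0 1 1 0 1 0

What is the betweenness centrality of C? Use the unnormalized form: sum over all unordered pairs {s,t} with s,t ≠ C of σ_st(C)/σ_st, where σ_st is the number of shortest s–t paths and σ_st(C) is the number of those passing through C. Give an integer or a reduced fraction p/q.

1

Pairs whose geodesics pass through C — D–G: 1/2; B–G: 1/2.
All other pairs contribute 0.
Summing the contributions gives betweenness(C) = 1.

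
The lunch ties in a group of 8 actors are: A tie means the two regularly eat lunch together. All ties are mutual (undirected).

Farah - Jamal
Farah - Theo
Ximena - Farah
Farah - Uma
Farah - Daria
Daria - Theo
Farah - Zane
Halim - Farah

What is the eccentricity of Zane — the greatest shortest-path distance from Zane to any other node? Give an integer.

Distances from Zane: Daria:2, Farah:1, Halim:2, Jamal:2, Theo:2, Uma:2, Ximena:2.
The largest is 2 (to Theo, Jamal, Daria, Uma, Ximena, and Halim), so the eccentricity of Zane is 2.

2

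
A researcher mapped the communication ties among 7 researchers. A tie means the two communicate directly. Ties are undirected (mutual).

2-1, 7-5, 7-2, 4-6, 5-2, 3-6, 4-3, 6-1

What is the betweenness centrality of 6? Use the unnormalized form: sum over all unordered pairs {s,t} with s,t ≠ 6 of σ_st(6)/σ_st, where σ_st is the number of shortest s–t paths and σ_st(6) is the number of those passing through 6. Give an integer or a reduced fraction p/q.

Pairs whose geodesics pass through 6 — 4–1: 1; 4–2: 1; 4–7: 1; 4–5: 1; 1–3: 1; 3–2: 1; 3–7: 1; 3–5: 1.
All other pairs contribute 0.
Summing the contributions gives betweenness(6) = 8.

8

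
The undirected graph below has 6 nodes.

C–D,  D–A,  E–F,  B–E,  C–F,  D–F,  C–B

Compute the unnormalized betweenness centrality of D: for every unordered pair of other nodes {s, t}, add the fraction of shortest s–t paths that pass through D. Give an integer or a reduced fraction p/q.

Pairs whose geodesics pass through D — C–A: 1; A–B: 1; A–F: 1; A–E: 1.
All other pairs contribute 0.
Summing the contributions gives betweenness(D) = 4.

4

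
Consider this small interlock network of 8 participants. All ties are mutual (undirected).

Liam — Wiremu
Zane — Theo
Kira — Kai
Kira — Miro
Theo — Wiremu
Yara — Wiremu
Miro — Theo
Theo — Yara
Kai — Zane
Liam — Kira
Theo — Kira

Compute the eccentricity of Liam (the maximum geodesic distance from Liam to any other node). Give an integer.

Distances from Liam: Kai:2, Kira:1, Miro:2, Theo:2, Wiremu:1, Yara:2, Zane:3.
The largest is 3 (to Zane), so the eccentricity of Liam is 3.

3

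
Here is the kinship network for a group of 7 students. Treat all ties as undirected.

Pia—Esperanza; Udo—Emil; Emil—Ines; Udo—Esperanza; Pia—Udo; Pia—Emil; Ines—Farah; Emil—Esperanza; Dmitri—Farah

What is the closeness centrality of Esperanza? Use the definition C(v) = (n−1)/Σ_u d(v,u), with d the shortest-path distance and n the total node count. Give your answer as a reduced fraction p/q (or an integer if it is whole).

1/2

Distances from Esperanza: Dmitri:4, Emil:1, Farah:3, Ines:2, Pia:1, Udo:1. Sum = 12.
n = 7, so closeness = 6/12 = 1/2.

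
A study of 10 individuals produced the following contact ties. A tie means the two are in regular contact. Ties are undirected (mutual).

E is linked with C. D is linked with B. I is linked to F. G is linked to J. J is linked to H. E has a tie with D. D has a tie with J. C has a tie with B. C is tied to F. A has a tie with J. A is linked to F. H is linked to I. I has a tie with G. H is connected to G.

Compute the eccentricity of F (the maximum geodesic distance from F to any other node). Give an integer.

3

Distances from F: A:1, B:2, C:1, D:3, E:2, G:2, H:2, I:1, J:2.
The largest is 3 (to D), so the eccentricity of F is 3.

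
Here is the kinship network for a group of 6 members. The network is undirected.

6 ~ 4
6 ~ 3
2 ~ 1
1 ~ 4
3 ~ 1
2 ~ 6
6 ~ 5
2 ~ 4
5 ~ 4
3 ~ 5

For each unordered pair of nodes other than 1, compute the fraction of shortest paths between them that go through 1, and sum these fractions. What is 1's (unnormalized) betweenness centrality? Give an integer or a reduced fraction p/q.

Pairs whose geodesics pass through 1 — 3–4: 1/3; 3–2: 1/2.
All other pairs contribute 0.
Summing the contributions gives betweenness(1) = 5/6.

5/6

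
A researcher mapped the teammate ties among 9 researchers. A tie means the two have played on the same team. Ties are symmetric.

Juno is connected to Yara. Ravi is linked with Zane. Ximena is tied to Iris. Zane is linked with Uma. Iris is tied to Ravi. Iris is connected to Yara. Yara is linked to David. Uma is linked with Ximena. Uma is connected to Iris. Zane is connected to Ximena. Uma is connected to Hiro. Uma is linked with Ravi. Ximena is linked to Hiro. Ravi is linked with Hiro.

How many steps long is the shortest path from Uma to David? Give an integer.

One shortest route is Uma – Iris – Yara – David, which uses 3 edges, and at distance 2 from Uma we only reach {Yara}, which does not include David. So d(Uma,David) = 3.

3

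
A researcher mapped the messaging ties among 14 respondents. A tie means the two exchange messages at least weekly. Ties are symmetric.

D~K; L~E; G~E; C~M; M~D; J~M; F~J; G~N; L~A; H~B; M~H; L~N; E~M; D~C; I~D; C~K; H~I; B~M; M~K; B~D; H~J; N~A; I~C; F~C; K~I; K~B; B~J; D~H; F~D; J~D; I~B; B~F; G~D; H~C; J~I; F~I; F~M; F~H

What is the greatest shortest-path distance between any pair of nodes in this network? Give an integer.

Eccentricity of each node (its greatest distance to any other): A:4, B:4, C:4, D:3, E:3, F:4, G:2, H:4, I:4, J:4, K:4, L:4, M:3, N:3.
The maximum eccentricity is 4, realized for instance by the pair B–A via B – D – G – N – A. So the diameter is 4.

4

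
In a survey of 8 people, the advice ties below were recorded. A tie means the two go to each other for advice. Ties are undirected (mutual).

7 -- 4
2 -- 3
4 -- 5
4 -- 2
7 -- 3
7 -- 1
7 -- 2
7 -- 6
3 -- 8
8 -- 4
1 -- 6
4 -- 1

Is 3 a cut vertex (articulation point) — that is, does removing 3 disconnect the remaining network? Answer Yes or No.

Even without 3, every remaining node can still reach every other (the residual graph is connected), so 3 is not a cut vertex.

No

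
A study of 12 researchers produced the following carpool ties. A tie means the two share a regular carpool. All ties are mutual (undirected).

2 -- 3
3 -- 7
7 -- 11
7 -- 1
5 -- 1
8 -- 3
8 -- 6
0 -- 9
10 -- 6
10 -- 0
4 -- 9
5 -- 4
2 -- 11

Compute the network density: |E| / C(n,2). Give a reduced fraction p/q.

There are 13 edges and 12 nodes, so the maximum possible is C(12,2) = 66.
Density = 13/66.

13/66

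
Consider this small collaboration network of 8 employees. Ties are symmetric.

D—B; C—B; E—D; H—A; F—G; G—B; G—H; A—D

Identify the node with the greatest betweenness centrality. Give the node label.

Unnormalized betweenness of each node: A:2, B:10, C:0, D:8, E:0, F:0, G:8, H:2.
B has the largest value, 10, making it the main broker — the node through which the most shortest paths run.

B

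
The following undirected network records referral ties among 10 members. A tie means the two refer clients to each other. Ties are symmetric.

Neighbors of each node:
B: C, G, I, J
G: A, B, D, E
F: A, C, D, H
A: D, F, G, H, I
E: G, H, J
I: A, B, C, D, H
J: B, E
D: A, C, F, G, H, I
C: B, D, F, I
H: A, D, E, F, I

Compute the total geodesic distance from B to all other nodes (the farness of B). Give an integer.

Distances from B: A:2, C:1, D:2, E:2, F:2, G:1, H:2, I:1, J:1.
Sum = 2 + 1 + 2 + 2 + 2 + 1 + 2 + 1 + 1 = 14.

14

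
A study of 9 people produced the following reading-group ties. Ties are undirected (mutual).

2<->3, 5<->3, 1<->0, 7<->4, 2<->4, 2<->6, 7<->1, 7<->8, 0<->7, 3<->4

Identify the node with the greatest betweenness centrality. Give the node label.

7

Unnormalized betweenness of each node: 0:0, 1:0, 2:7, 3:7, 4:16, 5:0, 6:0, 7:17, 8:0.
7 has the largest value, 17, making it the main broker — the node through which the most shortest paths run.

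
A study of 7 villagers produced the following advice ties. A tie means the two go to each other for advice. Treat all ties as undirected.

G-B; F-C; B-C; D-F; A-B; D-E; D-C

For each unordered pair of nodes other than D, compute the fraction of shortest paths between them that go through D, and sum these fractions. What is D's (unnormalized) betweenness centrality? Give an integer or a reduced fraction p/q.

Pairs whose geodesics pass through D — B–E: 1; F–E: 1; E–A: 1; E–C: 1; E–G: 1.
All other pairs contribute 0.
Summing the contributions gives betweenness(D) = 5.

5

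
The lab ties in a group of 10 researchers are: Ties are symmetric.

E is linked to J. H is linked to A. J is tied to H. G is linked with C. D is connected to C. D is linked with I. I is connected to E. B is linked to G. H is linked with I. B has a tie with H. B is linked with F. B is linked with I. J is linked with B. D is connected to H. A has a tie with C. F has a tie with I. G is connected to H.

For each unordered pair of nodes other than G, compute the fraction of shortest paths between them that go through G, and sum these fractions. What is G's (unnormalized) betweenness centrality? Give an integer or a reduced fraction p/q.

Pairs whose geodesics pass through G — B–C: 1; F–C: 1/2; C–J: 2/4; C–H: 1/3.
All other pairs contribute 0.
Summing the contributions gives betweenness(G) = 7/3.

7/3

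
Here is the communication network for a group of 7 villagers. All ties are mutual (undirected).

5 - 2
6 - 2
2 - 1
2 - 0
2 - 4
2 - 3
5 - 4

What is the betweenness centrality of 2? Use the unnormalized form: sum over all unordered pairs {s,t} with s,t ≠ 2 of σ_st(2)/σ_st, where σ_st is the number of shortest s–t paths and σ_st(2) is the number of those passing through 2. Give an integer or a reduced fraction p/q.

Pairs whose geodesics pass through 2 — 3–6: 1; 3–1: 1; 3–0: 1; 3–4: 1; 3–5: 1; 6–1: 1; 6–0: 1; 6–4: 1; 6–5: 1; 1–0: 1; 1–4: 1; 1–5: 1; 0–4: 1; 0–5: 1.
All other pairs contribute 0.
Summing the contributions gives betweenness(2) = 14.

14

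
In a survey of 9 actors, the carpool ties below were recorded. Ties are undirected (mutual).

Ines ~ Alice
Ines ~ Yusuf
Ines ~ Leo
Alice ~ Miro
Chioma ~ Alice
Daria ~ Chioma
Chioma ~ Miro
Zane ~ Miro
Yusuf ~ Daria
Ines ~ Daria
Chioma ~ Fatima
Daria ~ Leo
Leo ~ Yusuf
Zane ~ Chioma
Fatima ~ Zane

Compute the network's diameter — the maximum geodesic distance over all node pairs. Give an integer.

3

Eccentricity of each node (its greatest distance to any other): Alice:2, Chioma:2, Daria:2, Fatima:3, Ines:3, Leo:3, Miro:3, Yusuf:3, Zane:3.
The maximum eccentricity is 3, realized for instance by the pair Leo–Zane via Leo – Daria – Chioma – Zane. So the diameter is 3.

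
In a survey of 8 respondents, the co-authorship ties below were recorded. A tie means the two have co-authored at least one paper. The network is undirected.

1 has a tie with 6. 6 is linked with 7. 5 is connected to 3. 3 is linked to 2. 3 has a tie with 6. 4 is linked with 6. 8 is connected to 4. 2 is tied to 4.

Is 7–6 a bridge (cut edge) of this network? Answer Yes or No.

Without the 7–6 edge there is no alternate route between 7 and 6, so the network disconnects. It is a bridge.

Yes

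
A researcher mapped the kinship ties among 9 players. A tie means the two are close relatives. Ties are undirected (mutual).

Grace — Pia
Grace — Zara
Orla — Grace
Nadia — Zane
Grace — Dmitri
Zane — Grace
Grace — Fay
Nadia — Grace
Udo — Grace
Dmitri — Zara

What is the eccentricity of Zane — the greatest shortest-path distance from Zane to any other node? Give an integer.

2

Distances from Zane: Dmitri:2, Fay:2, Grace:1, Nadia:1, Orla:2, Pia:2, Udo:2, Zara:2.
The largest is 2 (to Zara, Dmitri, Pia, Udo, Orla, and Fay), so the eccentricity of Zane is 2.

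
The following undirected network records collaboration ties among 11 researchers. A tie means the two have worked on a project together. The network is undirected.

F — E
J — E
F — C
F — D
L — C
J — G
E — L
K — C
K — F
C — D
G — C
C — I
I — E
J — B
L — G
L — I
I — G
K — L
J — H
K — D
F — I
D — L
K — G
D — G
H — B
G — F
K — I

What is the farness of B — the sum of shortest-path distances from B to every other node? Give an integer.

24

Distances from B: C:3, D:3, E:2, F:3, G:2, H:1, I:3, J:1, K:3, L:3.
Sum = 3 + 3 + 2 + 3 + 2 + 1 + 3 + 1 + 3 + 3 = 24.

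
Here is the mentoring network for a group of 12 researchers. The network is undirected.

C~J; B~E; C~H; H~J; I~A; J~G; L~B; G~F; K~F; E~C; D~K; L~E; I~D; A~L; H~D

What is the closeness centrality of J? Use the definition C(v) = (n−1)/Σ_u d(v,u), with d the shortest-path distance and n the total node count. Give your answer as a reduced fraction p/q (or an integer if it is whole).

11/25

Distances from J: A:4, B:3, C:1, D:2, E:2, F:2, G:1, H:1, I:3, K:3, L:3. Sum = 25.
n = 12, so closeness = 11/25.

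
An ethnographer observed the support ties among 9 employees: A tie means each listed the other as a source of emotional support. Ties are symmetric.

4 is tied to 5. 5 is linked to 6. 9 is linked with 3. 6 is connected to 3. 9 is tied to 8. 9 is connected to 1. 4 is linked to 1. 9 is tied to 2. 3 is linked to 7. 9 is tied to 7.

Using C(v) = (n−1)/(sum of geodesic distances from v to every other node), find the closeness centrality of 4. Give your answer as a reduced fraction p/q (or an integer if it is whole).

Distances from 4: 1:1, 2:3, 3:3, 5:1, 6:2, 7:3, 8:3, 9:2. Sum = 18.
n = 9, so closeness = 8/18 = 4/9.

4/9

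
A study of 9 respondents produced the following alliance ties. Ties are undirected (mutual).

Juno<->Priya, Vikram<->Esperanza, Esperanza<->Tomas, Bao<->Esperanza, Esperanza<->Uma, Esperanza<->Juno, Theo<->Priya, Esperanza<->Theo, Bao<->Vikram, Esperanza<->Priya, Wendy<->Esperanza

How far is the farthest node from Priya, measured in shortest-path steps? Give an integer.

Distances from Priya: Bao:2, Esperanza:1, Juno:1, Theo:1, Tomas:2, Uma:2, Vikram:2, Wendy:2.
The largest is 2 (to Wendy, Uma, Tomas, Vikram, and Bao), so the eccentricity of Priya is 2.

2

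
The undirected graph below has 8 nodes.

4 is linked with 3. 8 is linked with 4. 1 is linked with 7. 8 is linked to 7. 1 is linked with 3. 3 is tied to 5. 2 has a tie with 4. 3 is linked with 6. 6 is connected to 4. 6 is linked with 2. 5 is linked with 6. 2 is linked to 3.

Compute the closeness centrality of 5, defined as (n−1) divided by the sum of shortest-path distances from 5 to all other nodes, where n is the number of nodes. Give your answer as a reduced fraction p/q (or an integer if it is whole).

Distances from 5: 1:2, 2:2, 3:1, 4:2, 6:1, 7:3, 8:3. Sum = 14.
n = 8, so closeness = 7/14 = 1/2.

1/2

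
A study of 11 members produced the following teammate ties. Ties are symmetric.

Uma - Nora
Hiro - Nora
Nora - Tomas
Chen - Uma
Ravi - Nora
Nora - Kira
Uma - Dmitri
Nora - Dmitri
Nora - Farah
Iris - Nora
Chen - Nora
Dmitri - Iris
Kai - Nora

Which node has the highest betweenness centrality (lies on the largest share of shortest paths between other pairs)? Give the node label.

Nora

Unnormalized betweenness of each node: Chen:0, Dmitri:1/2, Farah:0, Hiro:0, Iris:0, Kai:0, Kira:0, Nora:41, Ravi:0, Tomas:0, Uma:1/2.
Nora has the largest value, 41, making it the main broker — the node through which the most shortest paths run.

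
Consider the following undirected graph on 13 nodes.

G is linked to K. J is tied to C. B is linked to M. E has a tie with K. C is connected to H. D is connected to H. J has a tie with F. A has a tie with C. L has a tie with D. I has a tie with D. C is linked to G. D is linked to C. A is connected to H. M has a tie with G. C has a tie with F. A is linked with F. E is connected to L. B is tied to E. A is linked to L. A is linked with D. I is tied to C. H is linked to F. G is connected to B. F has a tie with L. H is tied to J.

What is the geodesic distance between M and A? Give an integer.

3

One shortest route is M – G – C – A, which uses 3 edges, and at distance 2 from M we only reach {C, E, K}, which does not include A. So d(M,A) = 3.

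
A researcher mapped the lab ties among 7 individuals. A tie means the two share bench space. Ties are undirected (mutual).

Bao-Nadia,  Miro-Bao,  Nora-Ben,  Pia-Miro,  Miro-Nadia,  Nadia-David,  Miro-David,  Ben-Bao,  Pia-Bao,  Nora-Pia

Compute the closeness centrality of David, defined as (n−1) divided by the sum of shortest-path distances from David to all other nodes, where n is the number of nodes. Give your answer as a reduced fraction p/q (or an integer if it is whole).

Distances from David: Bao:2, Ben:3, Miro:1, Nadia:1, Nora:3, Pia:2. Sum = 12.
n = 7, so closeness = 6/12 = 1/2.

1/2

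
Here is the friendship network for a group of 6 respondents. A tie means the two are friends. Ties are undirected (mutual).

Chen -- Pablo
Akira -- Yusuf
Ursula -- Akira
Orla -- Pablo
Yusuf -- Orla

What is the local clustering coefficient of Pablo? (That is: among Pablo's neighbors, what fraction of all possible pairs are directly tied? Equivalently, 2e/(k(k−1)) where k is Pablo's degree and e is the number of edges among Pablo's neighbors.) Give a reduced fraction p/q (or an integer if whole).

Pablo's neighbors: Chen and Orla (k = 2).
Possible neighbor pairs: C(2,2) = 1. Edges among them: none → e = 0.
Clustering(Pablo) = 0/1.

0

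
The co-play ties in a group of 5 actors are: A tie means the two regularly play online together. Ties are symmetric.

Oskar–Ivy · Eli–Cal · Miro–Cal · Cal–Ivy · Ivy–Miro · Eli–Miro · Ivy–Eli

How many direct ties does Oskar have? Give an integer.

Oskar is directly tied to Ivy. That is 1 neighbor, so the degree of Oskar is 1.

1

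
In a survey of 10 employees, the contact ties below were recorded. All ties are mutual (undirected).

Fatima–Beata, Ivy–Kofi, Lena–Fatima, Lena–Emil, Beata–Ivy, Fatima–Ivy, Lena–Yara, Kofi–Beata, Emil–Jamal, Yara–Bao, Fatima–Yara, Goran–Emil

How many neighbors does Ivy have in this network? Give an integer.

3

Ivy is directly tied to Beata, Fatima, and Kofi. That is 3 neighbors, so the degree of Ivy is 3.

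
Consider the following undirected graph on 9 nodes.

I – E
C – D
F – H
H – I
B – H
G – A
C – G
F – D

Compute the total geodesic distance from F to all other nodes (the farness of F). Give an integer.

18

Distances from F: A:4, B:2, C:2, D:1, E:3, G:3, H:1, I:2.
Sum = 4 + 2 + 2 + 1 + 3 + 3 + 1 + 2 = 18.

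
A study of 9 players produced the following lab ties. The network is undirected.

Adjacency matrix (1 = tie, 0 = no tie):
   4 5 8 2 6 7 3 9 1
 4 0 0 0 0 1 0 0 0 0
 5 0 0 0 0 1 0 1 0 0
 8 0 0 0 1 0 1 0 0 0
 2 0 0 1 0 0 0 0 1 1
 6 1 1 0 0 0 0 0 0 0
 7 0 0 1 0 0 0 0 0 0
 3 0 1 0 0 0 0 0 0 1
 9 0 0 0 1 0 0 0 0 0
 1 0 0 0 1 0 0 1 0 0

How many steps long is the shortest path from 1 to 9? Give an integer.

One shortest route is 1 – 2 – 9, which uses 2 edges, and 1 and 9 are not directly tied, so nothing shorter exists. So d(1,9) = 2.

2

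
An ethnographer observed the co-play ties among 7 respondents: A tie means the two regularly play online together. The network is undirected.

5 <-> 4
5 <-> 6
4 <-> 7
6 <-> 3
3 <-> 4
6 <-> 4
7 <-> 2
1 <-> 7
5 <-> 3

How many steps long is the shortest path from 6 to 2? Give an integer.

3

One shortest route is 6 – 4 – 7 – 2, which uses 3 edges, and at distance 2 from 6 we only reach {7}, which does not include 2. So d(6,2) = 3.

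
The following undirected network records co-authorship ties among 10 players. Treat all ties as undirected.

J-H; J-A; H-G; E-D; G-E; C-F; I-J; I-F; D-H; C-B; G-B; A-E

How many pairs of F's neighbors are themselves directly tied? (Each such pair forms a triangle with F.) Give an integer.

F's neighbors are C and I, but none of them are tied to each other, so no triangle contains F.

0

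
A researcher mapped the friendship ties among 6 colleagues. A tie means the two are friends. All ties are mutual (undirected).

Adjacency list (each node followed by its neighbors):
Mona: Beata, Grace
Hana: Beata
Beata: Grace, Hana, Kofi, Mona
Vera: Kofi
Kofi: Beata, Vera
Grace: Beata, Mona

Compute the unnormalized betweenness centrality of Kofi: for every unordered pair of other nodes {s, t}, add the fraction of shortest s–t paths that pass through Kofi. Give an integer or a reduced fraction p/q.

4

Pairs whose geodesics pass through Kofi — Grace–Vera: 1; Beata–Vera: 1; Mona–Vera: 1; Vera–Hana: 1.
All other pairs contribute 0.
Summing the contributions gives betweenness(Kofi) = 4.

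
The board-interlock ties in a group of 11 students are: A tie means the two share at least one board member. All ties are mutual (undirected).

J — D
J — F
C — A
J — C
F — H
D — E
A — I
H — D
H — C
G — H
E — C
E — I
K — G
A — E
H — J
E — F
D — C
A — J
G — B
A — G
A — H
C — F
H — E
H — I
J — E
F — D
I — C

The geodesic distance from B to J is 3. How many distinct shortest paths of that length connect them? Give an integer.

2

The shortest distance is 3. The length-3 paths are: B–G–H–J; B–G–A–J.
That gives 2 distinct shortest paths.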